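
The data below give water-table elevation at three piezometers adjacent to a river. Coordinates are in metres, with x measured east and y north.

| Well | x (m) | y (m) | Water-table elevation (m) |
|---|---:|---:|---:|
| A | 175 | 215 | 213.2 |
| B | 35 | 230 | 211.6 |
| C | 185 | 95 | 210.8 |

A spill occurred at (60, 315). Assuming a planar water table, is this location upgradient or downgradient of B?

upgradient

Taking A as reference: B−A = (-140, 15, -1.6); C−A = (10, -120, -2.4).
Solve a·Δx + b·Δy = Δh: det = (-140)·(-120) − 10·15 = 16650.
∂h/∂x = [(-1.6)·(-120) − (-2.4)·15] / 16650 = +0.01369
∂h/∂y = [(-140)·(-2.4) − 10·(-1.6)] / 16650 = +0.02114
Head at (60, 315) = 213.2 + (+0.01369)·(-115) + (+0.02114)·(100) = 213.74 m.
That is higher than the 211.6 m at B, so the point is upgradient.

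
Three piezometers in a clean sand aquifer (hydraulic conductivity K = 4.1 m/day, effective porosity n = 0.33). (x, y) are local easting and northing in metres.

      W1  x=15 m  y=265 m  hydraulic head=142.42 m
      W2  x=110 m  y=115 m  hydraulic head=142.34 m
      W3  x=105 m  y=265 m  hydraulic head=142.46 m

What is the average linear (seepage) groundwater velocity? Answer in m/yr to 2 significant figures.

With h = a·x + b·y + c and W1 as origin, the differences give:
  95·a + (-150)·b = -0.08
  90·a + 0·b = +0.04
Eliminate b (×0 and ×(-150), subtract): 13500·a = 6.000 → a = ∂h/∂x = +0.0004444
Back-substitute: b = ∂h/∂y = +0.0008148.
|∇h| = √(0.0004444² + 0.0008148²) = 0.0009281
Seepage velocity v = K·i/n = 4.1 × 0.0009281 / 0.33 = 0.01153 m/day = 4.211 m/yr.

4.2 m/yr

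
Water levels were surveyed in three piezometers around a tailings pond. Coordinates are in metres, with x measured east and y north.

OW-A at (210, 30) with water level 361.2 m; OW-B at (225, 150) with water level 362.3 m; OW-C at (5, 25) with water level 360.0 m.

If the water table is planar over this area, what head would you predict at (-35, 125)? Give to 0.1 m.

Differences from OW-A: to OW-B (Δx, Δy, Δh) = (15, 120, +1.1); to OW-C = (-205, -5, -1.2).
Determinant of the coordinate differences = 15·(-5) − (-205)·120 = 24525.
∂h/∂x = [(+1.1)·(-5) − (-1.2)·120] / 24525 = +0.005647
∂h/∂y = [15·(-1.2) − (-205)·(+1.1)] / 24525 = +0.008461
h(-35, 125) = 361.2 + (+0.005647)·(-245) + (+0.008461)·(95) = 361.2 -1.384 +0.804 = 360.620 m.

360.6 m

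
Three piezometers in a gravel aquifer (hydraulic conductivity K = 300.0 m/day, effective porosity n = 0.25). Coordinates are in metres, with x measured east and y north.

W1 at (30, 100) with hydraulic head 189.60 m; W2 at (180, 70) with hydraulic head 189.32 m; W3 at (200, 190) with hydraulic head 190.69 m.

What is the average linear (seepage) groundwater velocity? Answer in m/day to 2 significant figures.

Three-point gradient (reference W1): Δ to W2 = (150, -30, -0.28), Δ to W3 = (170, 90, +1.09).
∂h/∂x = +0.0004032, ∂h/∂y = +0.01135 (det = 18600).
|∇h| = √(0.0004032² + 0.01135²) = 0.01136
Seepage velocity v = K·i/n = 300.0 × 0.01136 / 0.25 = 13.63 m/day.

14 m/day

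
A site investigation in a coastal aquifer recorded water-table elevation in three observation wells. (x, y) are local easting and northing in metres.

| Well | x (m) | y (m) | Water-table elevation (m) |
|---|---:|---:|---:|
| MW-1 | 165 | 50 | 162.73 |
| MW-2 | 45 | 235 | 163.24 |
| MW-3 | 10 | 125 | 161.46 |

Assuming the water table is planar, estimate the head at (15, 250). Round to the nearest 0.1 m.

163.0 m

Differences from MW-1: to MW-2 (Δx, Δy, Δh) = (-120, 185, +0.51); to MW-3 = (-155, 75, -1.27).
Solve a·Δx + b·Δy = Δh: det = (-120)·75 − (-155)·185 = 19675.
∂h/∂x = [(+0.51)·75 − (-1.27)·185] / 19675 = +0.01389
∂h/∂y = [(-120)·(-1.27) − (-155)·(+0.51)] / 19675 = +0.01176
h(15, 250) = 162.73 + (+0.01389)·(-150) + (+0.01176)·(200) = 162.73 -2.083 +2.353 = 163.000 m.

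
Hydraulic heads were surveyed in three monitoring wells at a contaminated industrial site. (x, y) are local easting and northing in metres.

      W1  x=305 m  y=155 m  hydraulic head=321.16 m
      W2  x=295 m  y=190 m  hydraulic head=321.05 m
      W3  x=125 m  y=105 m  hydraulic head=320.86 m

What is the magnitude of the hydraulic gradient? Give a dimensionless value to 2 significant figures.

0.0034

Differences from W1: to W2 (Δx, Δy, Δh) = (-10, 35, -0.11); to W3 = (-180, -50, -0.30).
Solve a·Δx + b·Δy = Δh: det = (-10)·(-50) − (-180)·35 = 6800.
∂h/∂x = [(-0.11)·(-50) − (-0.30)·35] / 6800 = +0.002353
∂h/∂y = [(-10)·(-0.30) − (-180)·(-0.11)] / 6800 = -0.002471
|∇h| = √(0.002353² + -0.002471²) = 0.003412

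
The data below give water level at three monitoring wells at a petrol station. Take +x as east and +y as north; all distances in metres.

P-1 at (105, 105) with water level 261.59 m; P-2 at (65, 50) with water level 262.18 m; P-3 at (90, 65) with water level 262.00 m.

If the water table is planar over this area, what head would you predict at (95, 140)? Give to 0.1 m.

Three-point gradient (reference P-1): Δ to P-2 = (-40, -55, +0.59), Δ to P-3 = (-15, -40, +0.41).
∂h/∂x = -0.001355, ∂h/∂y = -0.009742 (det = 775).
h(95, 140) = 261.59 + (-0.001355)·(-10) + (-0.009742)·(35) = 261.59 +0.014 -0.341 = 261.263 m.

261.3 m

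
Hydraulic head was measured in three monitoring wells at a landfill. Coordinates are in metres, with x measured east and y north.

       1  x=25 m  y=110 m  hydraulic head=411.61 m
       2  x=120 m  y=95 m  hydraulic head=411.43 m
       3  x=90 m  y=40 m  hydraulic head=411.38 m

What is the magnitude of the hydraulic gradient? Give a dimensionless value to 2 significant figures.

Taking 1 as reference: 2−1 = (95, -15, -0.18); 3−1 = (65, -70, -0.23).
Determinant of the coordinate differences = 95·(-70) − 65·(-15) = -5675.
∂h/∂x = [(-0.18)·(-70) − (-0.23)·(-15)] / -5675 = -0.001612
∂h/∂y = [95·(-0.23) − 65·(-0.18)] / -5675 = +0.001789
|∇h| = √(-0.001612² + 0.001789²) = 0.002408

0.0024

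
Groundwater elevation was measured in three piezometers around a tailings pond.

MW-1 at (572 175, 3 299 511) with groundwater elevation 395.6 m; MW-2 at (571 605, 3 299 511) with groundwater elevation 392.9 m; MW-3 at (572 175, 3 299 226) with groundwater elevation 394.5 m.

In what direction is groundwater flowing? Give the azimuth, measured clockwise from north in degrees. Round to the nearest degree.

∂h/∂x = (392.9 − 395.6) / (571605 − 572175) = +0.004737
∂h/∂y = (394.5 − 395.6) / (3299226 − 3299511) = +0.003860
Flow direction (−∇h) has components (-0.004737 E, -0.003860 N).
Azimuth = atan2(E, N) = atan2(-0.004737, -0.003860) = 230.8° ≈ 231°.

231°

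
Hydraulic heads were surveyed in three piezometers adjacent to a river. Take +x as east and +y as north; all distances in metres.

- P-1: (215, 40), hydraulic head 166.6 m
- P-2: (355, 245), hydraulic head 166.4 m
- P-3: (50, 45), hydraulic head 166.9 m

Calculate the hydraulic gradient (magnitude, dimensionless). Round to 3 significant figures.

0.00183

Taking P-1 as reference: P-2−P-1 = (140, 205, -0.2); P-3−P-1 = (-165, 5, +0.3).
Determinant of the coordinate differences = 140·5 − (-165)·205 = 34525.
∂h/∂x = [(-0.2)·5 − (+0.3)·205] / 34525 = -0.001810
∂h/∂y = [140·(+0.3) − (-165)·(-0.2)] / 34525 = +0.0002607
|∇h| = √(-0.001810² + 0.0002607²) = 0.001829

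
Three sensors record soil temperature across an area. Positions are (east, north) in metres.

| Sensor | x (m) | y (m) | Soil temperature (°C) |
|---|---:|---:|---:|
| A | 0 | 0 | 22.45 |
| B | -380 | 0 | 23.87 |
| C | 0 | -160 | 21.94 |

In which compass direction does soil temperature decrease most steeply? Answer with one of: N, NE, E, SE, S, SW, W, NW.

∂T/∂x = (23.87 − 22.45) / (-380 − 0) = -0.003737
∂T/∂y = (21.94 − 22.45) / (-160 − 0) = +0.003187
Steepest decrease is along −∇f = (+0.003737 E, -0.003187 N) → southeast.

SE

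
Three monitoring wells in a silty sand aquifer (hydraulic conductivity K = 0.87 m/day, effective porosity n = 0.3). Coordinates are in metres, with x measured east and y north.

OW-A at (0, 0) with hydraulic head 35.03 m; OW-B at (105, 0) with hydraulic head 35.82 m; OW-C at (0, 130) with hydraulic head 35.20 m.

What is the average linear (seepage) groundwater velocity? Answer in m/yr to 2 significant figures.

∂h/∂x = (35.82 − 35.03) / (105 − 0) = +0.007524
∂h/∂y = (35.20 − 35.03) / (130 − 0) = +0.001308
|∇h| = √(0.007524² + 0.001308²) = 0.007637
Seepage velocity v = K·i/n = 0.87 × 0.007637 / 0.3 = 0.02215 m/day = 8.09 m/yr.

8.1 m/yr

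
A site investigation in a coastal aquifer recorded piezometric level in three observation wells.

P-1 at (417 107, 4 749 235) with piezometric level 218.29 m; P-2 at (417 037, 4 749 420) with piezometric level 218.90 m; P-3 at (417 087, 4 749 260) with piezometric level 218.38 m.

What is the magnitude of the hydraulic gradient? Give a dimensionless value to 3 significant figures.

Differences from P-1: to P-2 (Δx, Δy, Δh) = (-70, 185, +0.61); to P-3 = (-20, 25, +0.09).
Determinant of the coordinate differences = (-70)·25 − (-20)·185 = 1950.
∂h/∂x = [(+0.61)·25 − (+0.09)·185] / 1950 = -0.0007179
∂h/∂y = [(-70)·(+0.09) − (-20)·(+0.61)] / 1950 = +0.003026
|∇h| = √(-0.0007179² + 0.003026²) = 0.00311

0.00311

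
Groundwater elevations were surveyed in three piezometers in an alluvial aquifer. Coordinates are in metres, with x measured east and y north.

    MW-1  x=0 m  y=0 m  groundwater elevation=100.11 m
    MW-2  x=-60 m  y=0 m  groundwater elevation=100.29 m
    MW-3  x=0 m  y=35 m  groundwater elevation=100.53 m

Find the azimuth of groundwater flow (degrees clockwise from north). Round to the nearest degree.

∂h/∂x = (100.29 − 100.11) / (-60 − 0) = -0.003000
∂h/∂y = (100.53 − 100.11) / (35 − 0) = +0.01200
Flow direction (−∇h) has components (+0.003000 E, -0.01200 N).
Azimuth = atan2(E, N) = atan2(+0.003000, -0.01200) = 166.0° ≈ 166°.

166°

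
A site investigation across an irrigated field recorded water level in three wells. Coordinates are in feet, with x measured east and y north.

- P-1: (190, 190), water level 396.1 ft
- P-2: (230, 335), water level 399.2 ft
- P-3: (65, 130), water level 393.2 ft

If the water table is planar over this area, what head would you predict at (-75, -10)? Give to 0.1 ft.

Taking P-1 as reference: P-2−P-1 = (40, 145, +3.1); P-3−P-1 = (-125, -60, -2.9).
Solve a·Δx + b·Δy = Δh: det = 40·(-60) − (-125)·145 = 15725.
∂h/∂x = [(+3.1)·(-60) − (-2.9)·145] / 15725 = +0.01491
∂h/∂y = [40·(-2.9) − (-125)·(+3.1)] / 15725 = +0.01727
h(-75, -10) = 396.1 + (+0.01491)·(-265) + (+0.01727)·(-200) = 396.1 -3.952 -3.453 = 388.695 ft.

388.7 ft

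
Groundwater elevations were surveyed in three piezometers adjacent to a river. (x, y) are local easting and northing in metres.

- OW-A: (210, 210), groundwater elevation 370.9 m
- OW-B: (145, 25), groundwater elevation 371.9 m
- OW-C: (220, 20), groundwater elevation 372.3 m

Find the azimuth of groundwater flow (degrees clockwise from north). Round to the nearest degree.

With h = a·x + b·y + c and OW-A as origin, the differences give:
  (-65)·a + (-185)·b = +1.0
  10·a + (-190)·b = +1.4
Eliminate b (×(-190) and ×(-185), subtract): 14200·a = 69.00 → a = ∂h/∂x = +0.004859
Back-substitute: b = ∂h/∂y = -0.007113.
Flow direction (−∇h) has components (-0.004859 E, +0.007113 N).
Azimuth = atan2(E, N) = atan2(-0.004859, +0.007113) = 325.7° ≈ 326°.

326°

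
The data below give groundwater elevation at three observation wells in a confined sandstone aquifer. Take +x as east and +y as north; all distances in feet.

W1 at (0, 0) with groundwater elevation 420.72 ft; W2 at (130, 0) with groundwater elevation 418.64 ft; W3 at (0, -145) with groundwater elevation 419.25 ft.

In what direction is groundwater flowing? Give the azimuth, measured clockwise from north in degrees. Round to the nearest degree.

∂h/∂x = (418.64 − 420.72) / (130 − 0) = -0.01600
∂h/∂y = (419.25 − 420.72) / (-145 − 0) = +0.01014
Flow direction (−∇h) has components (+0.01600 E, -0.01014 N).
Azimuth = atan2(E, N) = atan2(+0.01600, -0.01014) = 122.4° ≈ 122°.

122°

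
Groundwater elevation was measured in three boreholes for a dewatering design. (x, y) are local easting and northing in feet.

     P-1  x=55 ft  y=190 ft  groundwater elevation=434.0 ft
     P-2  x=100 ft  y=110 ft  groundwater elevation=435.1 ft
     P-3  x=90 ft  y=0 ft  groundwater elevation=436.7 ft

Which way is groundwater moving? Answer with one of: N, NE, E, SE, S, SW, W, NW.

N

Three-point gradient (reference P-1): Δ to P-2 = (45, -80, +1.1), Δ to P-3 = (35, -190, +2.7).
∂h/∂x = -0.001217, ∂h/∂y = -0.01443 (det = -5750).
Flow = −∇h = (+0.001217 east, +0.01443 north), which points north.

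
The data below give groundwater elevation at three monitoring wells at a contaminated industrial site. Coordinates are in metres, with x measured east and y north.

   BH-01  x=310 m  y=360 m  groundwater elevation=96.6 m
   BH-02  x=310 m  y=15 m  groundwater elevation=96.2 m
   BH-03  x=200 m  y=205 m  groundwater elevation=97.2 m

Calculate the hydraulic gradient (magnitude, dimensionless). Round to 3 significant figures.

With h = a·x + b·y + c and BH-01 as origin, the differences give:
  0·a + (-345)·b = -0.4
  (-110)·a + (-155)·b = +0.6
Eliminate b (×(-155) and ×(-345), subtract): -37950·a = 269.00 → a = ∂h/∂x = -0.007088
Back-substitute: b = ∂h/∂y = +0.001159.
|∇h| = √(-0.007088² + 0.001159²) = 0.007182

0.00718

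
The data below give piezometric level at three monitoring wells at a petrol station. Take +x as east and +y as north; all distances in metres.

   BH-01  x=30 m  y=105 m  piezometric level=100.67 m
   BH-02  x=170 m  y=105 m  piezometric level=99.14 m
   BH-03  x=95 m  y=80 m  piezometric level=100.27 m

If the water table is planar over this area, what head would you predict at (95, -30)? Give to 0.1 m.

Differences from BH-01: to BH-02 (Δx, Δy, Δh) = (140, 0, -1.53); to BH-03 = (65, -25, -0.40).
Solve a·Δx + b·Δy = Δh: det = 140·(-25) − 65·0 = -3500.
∂h/∂x = [(-1.53)·(-25) − (-0.40)·0] / -3500 = -0.01093
∂h/∂y = [140·(-0.40) − 65·(-1.53)] / -3500 = -0.01241
h(95, -30) = 100.67 + (-0.01093)·(65) + (-0.01241)·(-135) = 100.67 -0.710 +1.676 = 101.636 m.

101.6 m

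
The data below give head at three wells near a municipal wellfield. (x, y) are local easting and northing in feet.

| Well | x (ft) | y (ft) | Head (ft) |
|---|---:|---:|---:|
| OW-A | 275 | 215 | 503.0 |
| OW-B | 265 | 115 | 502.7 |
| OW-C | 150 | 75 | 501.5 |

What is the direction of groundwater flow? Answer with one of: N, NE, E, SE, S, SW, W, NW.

Three-point gradient (reference OW-A): Δ to OW-B = (-10, -100, -0.3), Δ to OW-C = (-125, -140, -1.5).
∂h/∂x = +0.009730, ∂h/∂y = +0.002027 (det = -11100).
Flow = −∇h = (-0.009730 east, -0.002027 north), which points west.

W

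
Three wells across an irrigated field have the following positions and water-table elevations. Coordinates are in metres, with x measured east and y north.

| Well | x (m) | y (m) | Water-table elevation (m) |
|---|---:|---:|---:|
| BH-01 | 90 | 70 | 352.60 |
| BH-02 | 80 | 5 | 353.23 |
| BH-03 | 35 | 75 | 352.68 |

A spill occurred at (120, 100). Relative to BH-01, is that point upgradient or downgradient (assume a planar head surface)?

Taking BH-01 as reference: BH-02−BH-01 = (-10, -65, +0.63); BH-03−BH-01 = (-55, 5, +0.08).
Determinant of the coordinate differences = (-10)·5 − (-55)·(-65) = -3625.
∂h/∂x = [(+0.63)·5 − (+0.08)·(-65)] / -3625 = -0.002303
∂h/∂y = [(-10)·(+0.08) − (-55)·(+0.63)] / -3625 = -0.009338
Head at (120, 100) = 352.60 + (-0.002303)·(30) + (-0.009338)·(30) = 352.25 m.
That is lower than the 352.60 m at BH-01, so the point is downgradient.

downgradient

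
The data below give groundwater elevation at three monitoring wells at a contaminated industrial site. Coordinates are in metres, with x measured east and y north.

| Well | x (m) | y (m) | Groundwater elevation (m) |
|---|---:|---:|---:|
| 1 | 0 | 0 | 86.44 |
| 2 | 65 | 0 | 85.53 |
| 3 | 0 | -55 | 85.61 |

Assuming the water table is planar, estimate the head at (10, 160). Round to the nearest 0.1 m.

88.7 m

∂h/∂x = (85.53 − 86.44) / (65 − 0) = -0.01400
∂h/∂y = (85.61 − 86.44) / (-55 − 0) = +0.01509
h(10, 160) = 86.44 + (-0.01400)·(10) + (+0.01509)·(160) = 86.44 -0.140 +2.415 = 88.715 m.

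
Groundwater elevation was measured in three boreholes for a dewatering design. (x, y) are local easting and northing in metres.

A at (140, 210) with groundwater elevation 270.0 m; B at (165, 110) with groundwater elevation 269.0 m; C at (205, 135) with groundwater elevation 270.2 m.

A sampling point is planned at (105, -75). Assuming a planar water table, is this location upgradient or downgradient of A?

With h = a·x + b·y + c and A as origin, the differences give:
  25·a + (-100)·b = -1.0
  65·a + (-75)·b = +0.2
Eliminate b (×(-75) and ×(-100), subtract): 4625·a = 95.00 → a = ∂h/∂x = +0.02054
Back-substitute: b = ∂h/∂y = +0.01514.
Head at (105, -75) = 270.0 + (+0.02054)·(-35) + (+0.01514)·(-285) = 264.97 m.
That is lower than the 270.0 m at A, so the point is downgradient.

downgradient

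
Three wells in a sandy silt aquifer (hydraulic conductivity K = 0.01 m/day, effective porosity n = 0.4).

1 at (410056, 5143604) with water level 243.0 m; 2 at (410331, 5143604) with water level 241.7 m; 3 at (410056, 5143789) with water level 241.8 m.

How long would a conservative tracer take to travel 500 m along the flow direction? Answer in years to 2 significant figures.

∂h/∂x = (241.7 − 243.0) / (410331 − 410056) = -0.004727
∂h/∂y = (241.8 − 243.0) / (5143789 − 5143604) = -0.006486
|∇h| = √(-0.004727² + -0.006486²) = 0.008026
Seepage velocity v = K·i/n = 0.01 × 0.008026 / 0.4 = 0.0002006 m/day.
t = 500 / 0.0002006 = 2.493e+06 days = 6.83e+03 years.

6800 years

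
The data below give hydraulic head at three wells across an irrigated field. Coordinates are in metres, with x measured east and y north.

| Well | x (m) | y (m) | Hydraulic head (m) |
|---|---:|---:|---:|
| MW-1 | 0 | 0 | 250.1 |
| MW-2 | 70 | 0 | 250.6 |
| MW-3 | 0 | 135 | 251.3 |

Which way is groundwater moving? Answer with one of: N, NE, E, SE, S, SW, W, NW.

SW

∂h/∂x = (250.6 − 250.1) / (70 − 0) = +0.007143
∂h/∂y = (251.3 − 250.1) / (135 − 0) = +0.008889
Flow = −∇h = (-0.007143 east, -0.008889 north), which points southwest.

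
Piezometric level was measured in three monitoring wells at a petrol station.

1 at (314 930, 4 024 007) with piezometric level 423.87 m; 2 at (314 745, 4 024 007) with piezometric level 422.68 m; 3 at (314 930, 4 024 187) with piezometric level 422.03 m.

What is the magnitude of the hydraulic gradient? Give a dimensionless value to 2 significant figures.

0.012

∂h/∂x = (422.68 − 423.87) / (314745 − 314930) = +0.006432
∂h/∂y = (422.03 − 423.87) / (4024187 − 4024007) = -0.01022
|∇h| = √(0.006432² + -0.01022²) = 0.01208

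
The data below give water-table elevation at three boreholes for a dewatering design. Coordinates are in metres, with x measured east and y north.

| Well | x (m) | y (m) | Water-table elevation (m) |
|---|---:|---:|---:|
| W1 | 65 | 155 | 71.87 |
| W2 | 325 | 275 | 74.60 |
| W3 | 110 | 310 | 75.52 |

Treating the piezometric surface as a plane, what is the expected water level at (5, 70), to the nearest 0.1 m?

Taking W1 as reference: W2−W1 = (260, 120, +2.73); W3−W1 = (45, 155, +3.65).
Determinant of the coordinate differences = 260·155 − 45·120 = 34900.
∂h/∂x = [(+2.73)·155 − (+3.65)·120] / 34900 = -0.0004255
∂h/∂y = [260·(+3.65) − 45·(+2.73)] / 34900 = +0.02367
h(5, 70) = 71.87 + (-0.0004255)·(-60) + (+0.02367)·(-85) = 71.87 +0.026 -2.012 = 69.883 m.

69.9 m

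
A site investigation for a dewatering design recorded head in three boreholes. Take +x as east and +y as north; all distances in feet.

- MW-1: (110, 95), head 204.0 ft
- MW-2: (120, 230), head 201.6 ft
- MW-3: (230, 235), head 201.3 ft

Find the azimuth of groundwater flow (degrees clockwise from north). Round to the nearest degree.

With h = a·x + b·y + c and MW-1 as origin, the differences give:
  10·a + 135·b = -2.4
  120·a + 140·b = -2.7
Eliminate b (×140 and ×135, subtract): -14800·a = 28.50 → a = ∂h/∂x = -0.001926
Back-substitute: b = ∂h/∂y = -0.01764.
Flow direction (−∇h) has components (+0.001926 E, +0.01764 N).
Azimuth = atan2(E, N) = atan2(+0.001926, +0.01764) = 6.2° ≈ 006°.

006°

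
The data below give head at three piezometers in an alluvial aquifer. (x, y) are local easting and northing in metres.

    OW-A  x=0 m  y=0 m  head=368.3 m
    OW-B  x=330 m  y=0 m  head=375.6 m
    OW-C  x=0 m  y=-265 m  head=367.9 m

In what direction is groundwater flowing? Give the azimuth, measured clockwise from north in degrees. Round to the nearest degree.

266°

∂h/∂x = (375.6 − 368.3) / (330 − 0) = +0.02212
∂h/∂y = (367.9 − 368.3) / (-265 − 0) = +0.001509
Flow direction (−∇h) has components (-0.02212 E, -0.001509 N).
Azimuth = atan2(E, N) = atan2(-0.02212, -0.001509) = 266.1° ≈ 266°.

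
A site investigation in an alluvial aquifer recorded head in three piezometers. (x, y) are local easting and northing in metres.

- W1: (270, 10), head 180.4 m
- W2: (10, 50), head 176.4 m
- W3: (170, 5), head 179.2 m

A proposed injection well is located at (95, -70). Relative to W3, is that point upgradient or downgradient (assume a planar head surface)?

upgradient

Taking W1 as reference: W2−W1 = (-260, 40, -4.0); W3−W1 = (-100, -5, -1.2).
Solve a·Δx + b·Δy = Δh: det = (-260)·(-5) − (-100)·40 = 5300.
∂h/∂x = [(-4.0)·(-5) − (-1.2)·40] / 5300 = +0.01283
∂h/∂y = [(-260)·(-1.2) − (-100)·(-4.0)] / 5300 = -0.01660
Head at (95, -70) = 180.4 + (+0.01283)·(-175) + (-0.01660)·(-80) = 179.48 m.
That is higher than the 179.2 m at W3, so the point is upgradient.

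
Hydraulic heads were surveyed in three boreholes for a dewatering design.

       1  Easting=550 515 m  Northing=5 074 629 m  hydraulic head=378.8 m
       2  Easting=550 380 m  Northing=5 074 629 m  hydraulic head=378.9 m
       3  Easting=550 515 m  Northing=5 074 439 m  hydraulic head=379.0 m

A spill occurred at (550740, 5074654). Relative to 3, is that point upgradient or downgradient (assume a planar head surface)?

∂h/∂x = (378.9 − 378.8) / (550380 − 550515) = -0.0007407
∂h/∂y = (379.0 − 378.8) / (5074439 − 5074629) = -0.001053
Head at (550740, 5074654) = 378.8 + (-0.0007407)·(225) + (-0.001053)·(25) = 378.61 m.
That is lower than the 379.0 m at 3, so the point is downgradient.

downgradient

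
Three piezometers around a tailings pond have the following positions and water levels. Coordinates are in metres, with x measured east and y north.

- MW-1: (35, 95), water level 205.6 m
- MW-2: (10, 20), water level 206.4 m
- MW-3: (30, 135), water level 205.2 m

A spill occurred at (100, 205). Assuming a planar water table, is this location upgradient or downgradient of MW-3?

Three-point gradient (reference MW-1): Δ to MW-2 = (-25, -75, +0.8), Δ to MW-3 = (-5, 40, -0.4).
∂h/∂x = -0.001455, ∂h/∂y = -0.01018 (det = -1375).
Head at (100, 205) = 205.6 + (-0.001455)·(65) + (-0.01018)·(110) = 204.39 m.
That is lower than the 205.2 m at MW-3, so the point is downgradient.

downgradient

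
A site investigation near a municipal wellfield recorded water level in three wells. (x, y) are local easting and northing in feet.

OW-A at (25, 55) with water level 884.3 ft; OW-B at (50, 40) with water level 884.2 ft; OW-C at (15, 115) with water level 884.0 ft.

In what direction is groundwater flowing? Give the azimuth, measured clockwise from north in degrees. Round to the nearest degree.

Differences from OW-A: to OW-B (Δx, Δy, Δh) = (25, -15, -0.1); to OW-C = (-10, 60, -0.3).
Determinant of the coordinate differences = 25·60 − (-10)·(-15) = 1350.
∂h/∂x = [(-0.1)·60 − (-0.3)·(-15)] / 1350 = -0.007778
∂h/∂y = [25·(-0.3) − (-10)·(-0.1)] / 1350 = -0.006296
Flow direction (−∇h) has components (+0.007778 E, +0.006296 N).
Azimuth = atan2(E, N) = atan2(+0.007778, +0.006296) = 51.0° ≈ 051°.

051°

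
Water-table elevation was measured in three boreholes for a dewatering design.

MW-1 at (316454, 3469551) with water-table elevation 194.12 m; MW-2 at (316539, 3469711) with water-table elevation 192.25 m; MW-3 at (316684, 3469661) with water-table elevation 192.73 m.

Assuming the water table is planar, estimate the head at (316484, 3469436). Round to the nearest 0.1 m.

Taking MW-1 as reference: MW-2−MW-1 = (85, 160, -1.87); MW-3−MW-1 = (230, 110, -1.39).
Solve a·Δx + b·Δy = Δh: det = 85·110 − 230·160 = -27450.
∂h/∂x = [(-1.87)·110 − (-1.39)·160] / -27450 = -0.0006084
∂h/∂y = [85·(-1.39) − 230·(-1.87)] / -27450 = -0.01136
h(316484, 3469436) = 194.12 + (-0.0006084)·(30) + (-0.01136)·(-115) = 194.12 -0.018 +1.307 = 195.409 m.

195.4 m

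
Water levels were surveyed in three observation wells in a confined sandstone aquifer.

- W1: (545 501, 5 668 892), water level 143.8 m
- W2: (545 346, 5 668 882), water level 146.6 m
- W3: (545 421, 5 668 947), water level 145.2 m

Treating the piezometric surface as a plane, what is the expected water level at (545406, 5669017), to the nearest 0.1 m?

Differences from W1: to W2 (Δx, Δy, Δh) = (-155, -10, +2.8); to W3 = (-80, 55, +1.4).
Determinant of the coordinate differences = (-155)·55 − (-80)·(-10) = -9325.
∂h/∂x = [(+2.8)·55 − (+1.4)·(-10)] / -9325 = -0.01802
∂h/∂y = [(-155)·(+1.4) − (-80)·(+2.8)] / -9325 = -0.0007507
h(545406, 5669017) = 143.8 + (-0.01802)·(-95) + (-0.0007507)·(125) = 143.8 +1.712 -0.094 = 145.418 m.

145.4 m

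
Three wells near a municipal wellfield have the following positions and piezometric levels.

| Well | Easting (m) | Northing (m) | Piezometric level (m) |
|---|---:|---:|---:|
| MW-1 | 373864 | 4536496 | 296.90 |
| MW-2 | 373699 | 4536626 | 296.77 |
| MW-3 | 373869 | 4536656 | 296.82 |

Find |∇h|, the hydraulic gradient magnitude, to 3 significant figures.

0.000640

With h = a·x + b·y + c and MW-1 as origin, the differences give:
  (-165)·a + 130·b = -0.13
  5·a + 160·b = -0.08
Eliminate b (×160 and ×130, subtract): -27050·a = -10.400 → a = ∂h/∂x = +0.0003845
Back-substitute: b = ∂h/∂y = -0.0005120.
|∇h| = √(0.0003845² + -0.0005120²) = 0.0006403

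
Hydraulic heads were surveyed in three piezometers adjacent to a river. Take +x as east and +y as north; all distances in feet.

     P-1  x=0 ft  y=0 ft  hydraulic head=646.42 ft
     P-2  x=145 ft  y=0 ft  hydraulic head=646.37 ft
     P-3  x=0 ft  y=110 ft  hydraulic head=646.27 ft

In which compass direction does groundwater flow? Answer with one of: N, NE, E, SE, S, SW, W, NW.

∂h/∂x = (646.37 − 646.42) / (145 − 0) = -0.0003448
∂h/∂y = (646.27 − 646.42) / (110 − 0) = -0.001364
Flow = −∇h = (+0.0003448 east, +0.001364 north), which points north.

N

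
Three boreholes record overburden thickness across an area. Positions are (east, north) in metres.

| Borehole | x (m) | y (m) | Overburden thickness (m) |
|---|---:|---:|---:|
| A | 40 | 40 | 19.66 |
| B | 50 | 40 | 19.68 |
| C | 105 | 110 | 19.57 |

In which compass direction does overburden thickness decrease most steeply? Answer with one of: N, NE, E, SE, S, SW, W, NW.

With d = a·x + b·y + c and A as origin, the differences give:
  10·a + 0·b = +0.02
  65·a + 70·b = -0.09
Eliminate b (×70 and ×0, subtract): 700·a = 1.400 → a = ∂d/∂x = +0.002000
Back-substitute: b = ∂d/∂y = -0.003143.
Steepest decrease is along −∇f = (-0.002000 E, +0.003143 N) → northwest.

NW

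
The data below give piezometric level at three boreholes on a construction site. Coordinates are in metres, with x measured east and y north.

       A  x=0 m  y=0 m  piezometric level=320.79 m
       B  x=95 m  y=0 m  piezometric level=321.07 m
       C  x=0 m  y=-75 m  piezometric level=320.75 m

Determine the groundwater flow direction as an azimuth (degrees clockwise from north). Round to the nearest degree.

∂h/∂x = (321.07 − 320.79) / (95 − 0) = +0.002947
∂h/∂y = (320.75 − 320.79) / (-75 − 0) = +0.0005333
Flow direction (−∇h) has components (-0.002947 E, -0.0005333 N).
Azimuth = atan2(E, N) = atan2(-0.002947, -0.0005333) = 259.7° ≈ 260°.

260°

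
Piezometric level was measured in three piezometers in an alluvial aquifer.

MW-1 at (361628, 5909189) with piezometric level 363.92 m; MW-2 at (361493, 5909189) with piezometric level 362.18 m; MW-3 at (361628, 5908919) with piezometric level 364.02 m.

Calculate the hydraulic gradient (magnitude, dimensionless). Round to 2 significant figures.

0.013

∂h/∂x = (362.18 − 363.92) / (361493 − 361628) = +0.01289
∂h/∂y = (364.02 − 363.92) / (5908919 − 5909189) = -0.0003704
|∇h| = √(0.01289² + -0.0003704²) = 0.0129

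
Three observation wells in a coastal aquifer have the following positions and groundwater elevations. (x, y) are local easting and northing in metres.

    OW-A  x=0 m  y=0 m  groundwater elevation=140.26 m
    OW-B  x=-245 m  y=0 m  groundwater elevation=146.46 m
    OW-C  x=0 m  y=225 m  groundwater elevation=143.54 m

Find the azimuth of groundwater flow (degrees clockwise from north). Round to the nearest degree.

∂h/∂x = (146.46 − 140.26) / (-245 − 0) = -0.02531
∂h/∂y = (143.54 − 140.26) / (225 − 0) = +0.01458
Flow direction (−∇h) has components (+0.02531 E, -0.01458 N).
Azimuth = atan2(E, N) = atan2(+0.02531, -0.01458) = 119.9° ≈ 120°.

120°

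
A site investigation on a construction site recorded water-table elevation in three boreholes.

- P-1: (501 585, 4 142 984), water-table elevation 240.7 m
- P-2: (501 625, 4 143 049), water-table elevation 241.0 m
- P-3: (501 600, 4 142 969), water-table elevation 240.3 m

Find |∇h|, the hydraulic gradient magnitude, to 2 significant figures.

0.019

Three-point gradient (reference P-1): Δ to P-2 = (40, 65, +0.3), Δ to P-3 = (15, -15, -0.4).
∂h/∂x = -0.01365, ∂h/∂y = +0.01302 (det = -1575).
|∇h| = √(-0.01365² + 0.01302²) = 0.01886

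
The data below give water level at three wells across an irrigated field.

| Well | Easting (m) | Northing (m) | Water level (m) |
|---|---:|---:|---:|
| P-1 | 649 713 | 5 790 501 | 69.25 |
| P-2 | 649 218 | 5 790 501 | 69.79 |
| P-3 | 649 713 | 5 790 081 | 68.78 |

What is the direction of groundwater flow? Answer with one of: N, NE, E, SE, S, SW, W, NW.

∂h/∂x = (69.79 − 69.25) / (649218 − 649713) = -0.001091
∂h/∂y = (68.78 − 69.25) / (5790081 − 5790501) = +0.001119
Flow = −∇h = (+0.001091 east, -0.001119 north), which points southeast.

SE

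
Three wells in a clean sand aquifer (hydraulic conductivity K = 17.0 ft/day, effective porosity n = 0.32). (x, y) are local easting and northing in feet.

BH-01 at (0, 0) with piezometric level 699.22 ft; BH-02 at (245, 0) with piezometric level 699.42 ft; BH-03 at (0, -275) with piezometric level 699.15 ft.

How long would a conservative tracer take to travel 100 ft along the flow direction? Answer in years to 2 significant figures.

∂h/∂x = (699.42 − 699.22) / (245 − 0) = +0.0008163
∂h/∂y = (699.15 − 699.22) / (-275 − 0) = +0.0002545
|∇h| = √(0.0008163² + 0.0002545²) = 0.0008551
Seepage velocity v = K·i/n = 17.0 × 0.0008551 / 0.32 = 0.04543 ft/day.
t = 100 / 0.04543 = 2201 days = 6.03 years.

6.0 years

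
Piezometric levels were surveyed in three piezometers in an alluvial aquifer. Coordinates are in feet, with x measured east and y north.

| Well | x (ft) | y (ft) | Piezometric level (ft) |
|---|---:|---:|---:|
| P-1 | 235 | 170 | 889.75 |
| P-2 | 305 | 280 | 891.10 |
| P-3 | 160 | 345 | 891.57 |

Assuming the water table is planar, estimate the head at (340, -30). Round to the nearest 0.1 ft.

887.7 ft

With h = a·x + b·y + c and P-1 as origin, the differences give:
  70·a + 110·b = +1.35
  (-75)·a + 175·b = +1.82
Eliminate b (×175 and ×110, subtract): 20500·a = 36.050 → a = ∂h/∂x = +0.001759
Back-substitute: b = ∂h/∂y = +0.01115.
h(340, -30) = 889.75 + (+0.001759)·(105) + (+0.01115)·(-200) = 889.75 +0.185 -2.231 = 887.704 ft.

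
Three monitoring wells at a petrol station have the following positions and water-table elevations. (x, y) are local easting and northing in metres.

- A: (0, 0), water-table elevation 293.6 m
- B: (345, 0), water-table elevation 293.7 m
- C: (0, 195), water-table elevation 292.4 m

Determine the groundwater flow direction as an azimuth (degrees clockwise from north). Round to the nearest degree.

357°

∂h/∂x = (293.7 − 293.6) / (345 − 0) = +0.0002899
∂h/∂y = (292.4 − 293.6) / (195 − 0) = -0.006154
Flow direction (−∇h) has components (-0.0002899 E, +0.006154 N).
Azimuth = atan2(E, N) = atan2(-0.0002899, +0.006154) = 357.3° ≈ 357°.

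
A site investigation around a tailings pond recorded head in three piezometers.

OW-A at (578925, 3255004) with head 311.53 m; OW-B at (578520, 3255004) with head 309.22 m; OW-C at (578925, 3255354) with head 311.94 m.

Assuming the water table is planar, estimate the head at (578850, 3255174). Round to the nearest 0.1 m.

∂h/∂x = (309.22 − 311.53) / (578520 − 578925) = +0.005704
∂h/∂y = (311.94 − 311.53) / (3255354 − 3255004) = +0.001171
h(578850, 3255174) = 311.53 + (+0.005704)·(-75) + (+0.001171)·(170) = 311.53 -0.428 +0.199 = 311.301 m.

311.3 m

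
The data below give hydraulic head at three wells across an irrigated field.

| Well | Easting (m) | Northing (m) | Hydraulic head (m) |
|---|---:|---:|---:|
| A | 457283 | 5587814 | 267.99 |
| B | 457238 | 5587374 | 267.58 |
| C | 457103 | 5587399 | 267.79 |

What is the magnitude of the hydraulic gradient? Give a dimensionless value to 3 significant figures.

Differences from A: to B (Δx, Δy, Δh) = (-45, -440, -0.41); to C = (-180, -415, -0.20).
Solve a·Δx + b·Δy = Δh: det = (-45)·(-415) − (-180)·(-440) = -60525.
∂h/∂x = [(-0.41)·(-415) − (-0.20)·(-440)] / -60525 = -0.001357
∂h/∂y = [(-45)·(-0.20) − (-180)·(-0.41)] / -60525 = +0.001071
|∇h| = √(-0.001357² + 0.001071²) = 0.001729

0.00173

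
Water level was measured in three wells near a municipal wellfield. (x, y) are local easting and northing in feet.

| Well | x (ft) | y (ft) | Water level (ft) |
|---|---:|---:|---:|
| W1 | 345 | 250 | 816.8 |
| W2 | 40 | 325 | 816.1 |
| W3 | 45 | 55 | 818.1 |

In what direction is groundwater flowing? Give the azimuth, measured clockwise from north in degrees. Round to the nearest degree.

Taking W1 as reference: W2−W1 = (-305, 75, -0.7); W3−W1 = (-300, -195, +1.3).
Determinant of the coordinate differences = (-305)·(-195) − (-300)·75 = 81975.
∂h/∂x = [(-0.7)·(-195) − (+1.3)·75] / 81975 = +0.0004758
∂h/∂y = [(-305)·(+1.3) − (-300)·(-0.7)] / 81975 = -0.007399
Flow direction (−∇h) has components (-0.0004758 E, +0.007399 N).
Azimuth = atan2(E, N) = atan2(-0.0004758, +0.007399) = 356.3° ≈ 356°.

356°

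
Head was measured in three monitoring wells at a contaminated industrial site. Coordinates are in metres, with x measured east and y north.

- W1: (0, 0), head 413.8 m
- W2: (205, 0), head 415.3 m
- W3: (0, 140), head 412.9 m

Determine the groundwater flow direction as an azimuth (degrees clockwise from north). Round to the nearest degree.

∂h/∂x = (415.3 − 413.8) / (205 − 0) = +0.007317
∂h/∂y = (412.9 − 413.8) / (140 − 0) = -0.006429
Flow direction (−∇h) has components (-0.007317 E, +0.006429 N).
Azimuth = atan2(E, N) = atan2(-0.007317, +0.006429) = 311.3° ≈ 311°.

311°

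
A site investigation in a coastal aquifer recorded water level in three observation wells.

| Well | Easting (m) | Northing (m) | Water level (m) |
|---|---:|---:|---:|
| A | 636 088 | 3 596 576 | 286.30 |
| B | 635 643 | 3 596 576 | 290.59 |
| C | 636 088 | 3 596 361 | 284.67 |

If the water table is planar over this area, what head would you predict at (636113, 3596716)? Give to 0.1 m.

∂h/∂x = (290.59 − 286.30) / (635643 − 636088) = -0.009640
∂h/∂y = (284.67 − 286.30) / (3596361 − 3596576) = +0.007581
h(636113, 3596716) = 286.30 + (-0.009640)·(25) + (+0.007581)·(140) = 286.30 -0.241 +1.061 = 287.120 m.

287.1 m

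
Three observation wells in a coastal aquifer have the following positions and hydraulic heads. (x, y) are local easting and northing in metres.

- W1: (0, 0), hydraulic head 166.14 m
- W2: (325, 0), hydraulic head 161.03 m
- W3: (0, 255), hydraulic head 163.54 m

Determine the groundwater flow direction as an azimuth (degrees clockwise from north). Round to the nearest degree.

057°

∂h/∂x = (161.03 − 166.14) / (325 − 0) = -0.01572
∂h/∂y = (163.54 − 166.14) / (255 − 0) = -0.01020
Flow direction (−∇h) has components (+0.01572 E, +0.01020 N).
Azimuth = atan2(E, N) = atan2(+0.01572, +0.01020) = 57.0° ≈ 057°.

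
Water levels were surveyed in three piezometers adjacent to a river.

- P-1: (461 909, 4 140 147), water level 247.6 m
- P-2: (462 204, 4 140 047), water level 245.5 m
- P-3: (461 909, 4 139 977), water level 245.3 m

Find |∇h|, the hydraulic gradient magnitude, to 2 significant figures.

0.014

With h = a·x + b·y + c and P-1 as origin, the differences give:
  295·a + (-100)·b = -2.1
  0·a + (-170)·b = -2.3
Eliminate b (×(-170) and ×(-100), subtract): -50150·a = 127.00 → a = ∂h/∂x = -0.002532
Back-substitute: b = ∂h/∂y = +0.01353.
|∇h| = √(-0.002532² + 0.01353²) = 0.01376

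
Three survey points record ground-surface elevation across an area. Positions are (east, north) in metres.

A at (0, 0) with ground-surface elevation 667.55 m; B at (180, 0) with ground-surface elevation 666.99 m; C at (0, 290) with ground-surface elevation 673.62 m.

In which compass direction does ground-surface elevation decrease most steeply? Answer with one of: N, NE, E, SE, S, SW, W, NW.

∂z/∂x = (666.99 − 667.55) / (180 − 0) = -0.003111
∂z/∂y = (673.62 − 667.55) / (290 − 0) = +0.02093
Steepest decrease is along −∇f = (+0.003111 E, -0.02093 N) → south.

S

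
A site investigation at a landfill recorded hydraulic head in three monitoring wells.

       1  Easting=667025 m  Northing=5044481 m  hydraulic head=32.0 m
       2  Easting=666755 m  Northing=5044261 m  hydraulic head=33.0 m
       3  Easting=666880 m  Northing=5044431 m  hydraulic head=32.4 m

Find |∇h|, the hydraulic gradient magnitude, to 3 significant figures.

0.00288

Taking 1 as reference: 2−1 = (-270, -220, +1.0); 3−1 = (-145, -50, +0.4).
Solve a·Δx + b·Δy = Δh: det = (-270)·(-50) − (-145)·(-220) = -18400.
∂h/∂x = [(+1.0)·(-50) − (+0.4)·(-220)] / -18400 = -0.002065
∂h/∂y = [(-270)·(+0.4) − (-145)·(+1.0)] / -18400 = -0.002011
|∇h| = √(-0.002065² + -0.002011²) = 0.002882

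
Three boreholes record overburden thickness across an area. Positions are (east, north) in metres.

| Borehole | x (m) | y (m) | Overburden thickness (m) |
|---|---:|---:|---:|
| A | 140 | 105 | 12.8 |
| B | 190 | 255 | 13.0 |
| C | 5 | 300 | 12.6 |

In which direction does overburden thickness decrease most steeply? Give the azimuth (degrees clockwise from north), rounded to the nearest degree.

256°

Three-point gradient (reference A): Δ to B = (50, 150, +0.2), Δ to C = (-135, 195, -0.2).
∂d/∂x = +0.002300, ∂d/∂y = +0.0005667 (det = 30000).
Steepest decrease is along −∇f: components (-0.002300 E, -0.0005667 N).
Azimuth = atan2(-0.002300, -0.0005667) = 256.2° ≈ 256°.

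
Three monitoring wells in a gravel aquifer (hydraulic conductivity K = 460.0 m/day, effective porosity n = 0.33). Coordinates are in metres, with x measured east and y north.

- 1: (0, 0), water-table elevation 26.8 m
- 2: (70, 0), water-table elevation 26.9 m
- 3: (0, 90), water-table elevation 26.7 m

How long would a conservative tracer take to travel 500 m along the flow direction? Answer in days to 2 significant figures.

∂h/∂x = (26.9 − 26.8) / (70 − 0) = +0.001429
∂h/∂y = (26.7 − 26.8) / (90 − 0) = -0.001111
|∇h| = √(0.001429² + -0.001111²) = 0.00181
Seepage velocity v = K·i/n = 460.0 × 0.00181 / 0.33 = 2.523 m/day.
t = 500 / 2.523 = 198.2 days.

200 days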